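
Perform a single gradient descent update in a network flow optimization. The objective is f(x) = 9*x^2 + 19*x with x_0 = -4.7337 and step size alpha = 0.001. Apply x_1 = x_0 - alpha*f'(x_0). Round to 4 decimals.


We compute the gradient at x_0 and apply the update.
f'(x) = 18*x + 19
f'(-4.7337) = 18*-4.7337 + 19 = -66.2066
x_1 = -4.7337 - 0.001*-66.2066 = -4.6675


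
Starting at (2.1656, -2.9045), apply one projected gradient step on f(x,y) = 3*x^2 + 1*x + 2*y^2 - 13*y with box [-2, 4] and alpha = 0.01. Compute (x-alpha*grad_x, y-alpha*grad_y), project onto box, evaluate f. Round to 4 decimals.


Step 1: Compute gradient at (2.1656, -2.9045).
grad_x = 2*3*2.1656 + 1 = 13.9936
grad_y = 2*2*-2.9045 - 13 = -24.618
Step 2: Gradient step.
x_raw = 2.1656 - 0.01*13.9936 = 2.0257
y_raw = -2.9045 - 0.01*-24.618 = -2.6583
Step 3: Project onto [-2, 4].
x_proj = clip(2.0257) = 2.0257
y_proj = clip(-2.6583) = -2.0
Step 4: Evaluate f.
f(2.0257, -2.0) = 48.3356


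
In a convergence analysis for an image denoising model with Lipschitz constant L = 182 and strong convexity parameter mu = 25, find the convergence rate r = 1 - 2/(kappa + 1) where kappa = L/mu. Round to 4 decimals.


Step 1: Compute the condition number.
kappa = L/mu = 182/25 = 7.28
Step 2: Compute the convergence rate.
r = 1 - 2/(kappa + 1) = 1 - 2*mu/(L + mu) = (L - mu)/(L + mu) = 157/207 = 0.7585


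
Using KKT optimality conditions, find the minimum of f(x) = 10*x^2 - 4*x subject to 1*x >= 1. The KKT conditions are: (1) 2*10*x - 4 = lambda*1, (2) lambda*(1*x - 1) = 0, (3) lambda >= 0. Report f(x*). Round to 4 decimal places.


Step 1: Try lambda = 0 (constraint inactive).
x_unc = 4/(2*10) = 0.2
Check: 1*0.2 = 0.2 < 1 -- violated!
Step 2: Constraint must be active: 1*x = 1
x* = 1/1 = 1.0
lambda = (2*10*1.0 - 4)/1 = 16.0
Step 3: Compute optimal value.
f(x*) = 10*1.0^2 - 4*1.0 = 6.0


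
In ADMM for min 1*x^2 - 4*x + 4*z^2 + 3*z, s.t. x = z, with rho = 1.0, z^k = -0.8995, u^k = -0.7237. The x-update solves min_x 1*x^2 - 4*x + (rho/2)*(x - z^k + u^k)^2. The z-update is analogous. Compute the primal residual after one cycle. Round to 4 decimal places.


ADMM iteration with rho = 1.0, z^k = -0.8995, u^k = -0.7237
Step 1: x-update.
Minimize 1*x^2 - 4*x + (1.0/2)*(x + 0.8995 - 0.7237)^2
FOC: (2*1 + 1.0)*x = 4 + 1.0*(-0.8995 + 0.7237)
x^{k+1} = 1.2747
Step 2: z-update.
Minimize 4*z^2 + 3*z + (1.0/2)*(1.2747 - z - 0.7237)^2
FOC: (2*4 + 1.0)*z = -3 + 1.0*(1.2747 - 0.7237)
z^{k+1} = -0.2721
Step 3: u-update.
u^{k+1} = -0.7237 + 1.2747 + 0.2721 = 0.8231
Step 4: Primal residual = |1.2747 + 0.2721| = 1.5468


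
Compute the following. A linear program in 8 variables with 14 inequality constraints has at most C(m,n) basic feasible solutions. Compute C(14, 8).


Each vertex corresponds to some choice of n active constraints out of m, so the number of vertices is at most C(m, n) = m! / (n!(m-n)!).
m = 14, n = 8
Numerator: 14 * 13 * 12 * 11 * 10 * 9 * 8 * 7
Denominator: 8! = 40320
C(14, 8) = 3003


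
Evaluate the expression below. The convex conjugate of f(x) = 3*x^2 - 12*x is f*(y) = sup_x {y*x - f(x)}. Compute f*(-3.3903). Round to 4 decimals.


f*(y) = sup_x {y*x - a*x^2 - b*x} = sup_x {(y-b)*x - a*x^2}
FOC: (y - b) - 2a*x = 0 => x* = (y - b)/(2a)
x* = (-3.3903 + 12)/(2*3) = 1.435
f*(-3.3903) = (y-b)^2/(4a) = (-3.3903 + 12)^2/(4*3)
= 74.1269/12 = 6.1772


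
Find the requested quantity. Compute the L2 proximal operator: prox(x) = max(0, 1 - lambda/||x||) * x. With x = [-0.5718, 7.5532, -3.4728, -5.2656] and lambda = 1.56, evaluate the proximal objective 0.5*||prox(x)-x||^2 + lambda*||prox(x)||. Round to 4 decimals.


Step 1: Compute ||x||.
||x|| = 9.8572
Step 2: Compute scaling factor.
scale = max(0, 1 - 1.56/9.8572) = 0.8417
Step 3: prox(x) = [-0.4813, 6.3578, -2.9232, -4.4323]
||prox(x)|| = 8.2972
Step 4: Proximal objective.
0.5*||prox-x||^2 = 1.2168
lambda*||prox|| = 12.9436
Total = 14.1605


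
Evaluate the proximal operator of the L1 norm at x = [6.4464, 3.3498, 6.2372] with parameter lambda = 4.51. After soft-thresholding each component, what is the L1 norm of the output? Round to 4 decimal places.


Soft-thresholding with lambda = 4.51:
prox(6.4464) = sign(6.4464)*max(|6.4464| - 4.51, 0) = 1.9364
prox(3.3498) = sign(3.3498)*max(|3.3498| - 4.51, 0) = 0.0
prox(6.2372) = sign(6.2372)*max(|6.2372| - 4.51, 0) = 1.7272
prox(x) = [1.9364, 0.0, 1.7272]
||prox(x)||_1 = 1.9364 + 0.0 + 1.7272 = 3.6636


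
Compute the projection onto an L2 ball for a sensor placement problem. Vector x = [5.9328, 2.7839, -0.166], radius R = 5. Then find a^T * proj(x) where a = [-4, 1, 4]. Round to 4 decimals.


Step 1: Compute ||x|| (intermediates to 6 decimals).
||x|| = sqrt(5.9328^2 + 2.7839^2 + (-0.166)^2) = 6.555591
Step 2: Project.
Since ||x|| > R, scale = R/||x|| = 5/6.555591 = 0.762708, proj(x) = scale * x
proj(x) = [4.524994, 2.123303, -0.12661]
Step 3: Dot product.
a^T * proj(x) = -4*4.524994 + 1*2.123303 + 4*(-0.12661) = -16.4831


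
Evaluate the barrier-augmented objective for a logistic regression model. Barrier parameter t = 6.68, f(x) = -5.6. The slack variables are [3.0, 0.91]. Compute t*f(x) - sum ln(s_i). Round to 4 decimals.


Step 1: Compute log-barrier.
ln values: [1.0986, -0.0943]
phi = -(1.0986 - 0.0943) = -1.0043
Step 2: Compute augmented objective.
t*f(x) = 6.68*-5.6 = -37.408
Total = -37.408 - 1.0043 = -38.4123


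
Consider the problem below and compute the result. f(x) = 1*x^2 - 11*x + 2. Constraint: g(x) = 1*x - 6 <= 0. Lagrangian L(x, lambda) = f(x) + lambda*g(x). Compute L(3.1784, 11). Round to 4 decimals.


Step 1: Evaluate f(x).
f(3.1784) = 1*3.1784^2 - 11*3.1784 + 2 = -22.8602
Step 2: Evaluate g(x).
g(3.1784) = 1*3.1784 - 6 = -2.8216
Step 3: Compute Lagrangian.
L = -22.8602 + 11*-2.8216 = -53.8978


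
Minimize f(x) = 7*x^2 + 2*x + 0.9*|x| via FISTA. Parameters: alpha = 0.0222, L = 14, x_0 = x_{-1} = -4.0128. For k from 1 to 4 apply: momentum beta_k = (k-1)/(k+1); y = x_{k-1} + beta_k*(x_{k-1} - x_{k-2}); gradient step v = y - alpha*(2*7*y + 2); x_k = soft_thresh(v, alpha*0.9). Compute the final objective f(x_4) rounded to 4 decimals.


FISTA on f(x) = 7*x^2 + 2*x + 0.9*|x|
L = 14, alpha = 0.0222
Iteration 1: beta = 0.0, y = -4.0128 + 0.0*(-4.0128 + 4.0128) = -4.0128
  grad(y) = -54.1792, v = y - alpha*grad = -2.81
  prox(v) = soft_thresh(-2.81, 0.02) = -2.79
Iteration 2: beta = 0.3333, y = -2.79 + 0.3333*(-2.79 + 4.0128) = -2.3825
  grad(y) = -31.3544, v = y - alpha*grad = -1.6864
  prox(v) = soft_thresh(-1.6864, 0.02) = -1.6664
Iteration 3: beta = 0.5, y = -1.6664 + 0.5*(-1.6664 + 2.79) = -1.1046
  grad(y) = -13.4643, v = y - alpha*grad = -0.8057
  prox(v) = soft_thresh(-0.8057, 0.02) = -0.7857
Iteration 4: beta = 0.6, y = -0.7857 + 0.6*(-0.7857 + 1.6664) = -0.2573
  grad(y) = -1.602, v = y - alpha*grad = -0.2217
  prox(v) = soft_thresh(-0.2217, 0.02) = -0.2017
f(x_4) = 7*(-0.2017)^2 + 2*(-0.2017) + 0.9*|-0.2017| = 0.063


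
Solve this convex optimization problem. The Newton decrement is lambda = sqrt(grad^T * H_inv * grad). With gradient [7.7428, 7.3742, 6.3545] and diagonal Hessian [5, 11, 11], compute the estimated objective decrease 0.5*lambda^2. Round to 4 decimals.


Step 1: H is diagonal, so H^(-1) * g = [1.5486, 0.6704, 0.5777].
Step 2: g^T H^(-1) g = sum_i g_i^2 / H_ii
  = (7.7428)^2/5 + (7.3742)^2/11 + (6.3545)^2/11
  = 11.9902 + 4.9435 + 3.6709 = 20.6046
Step 3: Objective decrease = 0.5 * g^T H^(-1) g = 10.3023


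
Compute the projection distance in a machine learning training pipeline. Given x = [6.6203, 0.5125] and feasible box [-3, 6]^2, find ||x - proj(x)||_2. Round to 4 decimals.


Project each component onto [-3, 6].
clip(6.6203) = 6.0, clip(0.5125) = 0.5125
Projection = [6.0, 0.5125]
Squared diffs: [0.3848, 0.0]
Distance = sqrt(0.3848) = 0.6203


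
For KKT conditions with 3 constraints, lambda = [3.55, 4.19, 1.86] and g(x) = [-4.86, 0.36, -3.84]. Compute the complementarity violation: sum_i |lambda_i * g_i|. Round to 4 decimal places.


KKT complementary slackness check:
lambda_1 * g_1 = 3.55 * -4.86 = -17.253
lambda_2 * g_2 = 4.19 * 0.36 = 1.5084
lambda_3 * g_3 = 1.86 * -3.84 = -7.1424
Total violation = 17.253 + 1.5084 + 7.1424 = 25.9038


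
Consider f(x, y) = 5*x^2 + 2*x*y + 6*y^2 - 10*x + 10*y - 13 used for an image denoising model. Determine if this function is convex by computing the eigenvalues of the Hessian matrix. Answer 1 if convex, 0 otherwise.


The Hessian of f(x,y) = 5*x^2 + 2*x*y + 6*y^2 - 10*x + 10*y - 13 is:
H = [[10, 2], [2, 12]]
Trace = 10 + 12 = 22
Determinant = 10*12 - (2)^2 = 116
Discriminant = (22)^2 - 4*116 = 20.0
Eigenvalues: lambda_1 = 8.7639, lambda_2 = 13.2361
The function is convex.

1


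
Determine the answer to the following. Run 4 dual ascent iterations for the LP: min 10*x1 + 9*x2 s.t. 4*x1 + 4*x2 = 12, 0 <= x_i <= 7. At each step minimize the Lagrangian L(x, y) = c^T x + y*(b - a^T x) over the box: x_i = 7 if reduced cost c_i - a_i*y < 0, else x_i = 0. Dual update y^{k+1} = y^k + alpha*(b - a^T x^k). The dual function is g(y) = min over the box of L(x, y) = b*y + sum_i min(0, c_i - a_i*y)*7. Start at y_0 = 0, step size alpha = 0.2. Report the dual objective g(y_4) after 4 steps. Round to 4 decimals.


Dual ascent for LP: min 10*x1 + 9*x2, 4*x1 + 4*x2 = 12, 0 <= x_i <= 7
Step 1: y^k = 0.0, reduced costs: (10.0, 9.0)
  x^k = (0.0, 0.0), subgradient = b - a^T x = 12.0
  y^{k+1} = 0.0 + 0.2*12.0 = 2.4
Step 2: y^k = 2.4, reduced costs: (0.4, -0.6)
  x^k = (0.0, 7.0), subgradient = b - a^T x = -16.0
  y^{k+1} = 2.4 + 0.2*-16.0 = -0.8
Step 3: y^k = -0.8, reduced costs: (13.2, 12.2)
  x^k = (0.0, 0.0), subgradient = b - a^T x = 12.0
  y^{k+1} = -0.8 + 0.2*12.0 = 1.6
Step 4: y^k = 1.6, reduced costs: (3.6, 2.6)
  x^k = (0.0, 0.0), subgradient = b - a^T x = 12.0
  y^{k+1} = 1.6 + 0.2*12.0 = 4.0
Dual objective at y_4 = 4.0: reduced costs (-6.0, -7.0), box minimizer x = (7.0, 7.0)
g(y_4) = b*y + (c1 - a1*y)*x1 + (c2 - a2*y)*x2 = 12*4.0 + (-6.0)*7.0 + (-7.0)*7.0 = 48.0 - 42.0 - 49.0 = -43.0


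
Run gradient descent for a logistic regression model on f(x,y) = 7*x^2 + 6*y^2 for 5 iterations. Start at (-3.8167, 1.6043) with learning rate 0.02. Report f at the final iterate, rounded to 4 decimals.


Gradient descent on f(x,y) = 7*x^2 + 6*y^2.
Starting point: (-3.8167, 1.6043), alpha = 0.02
Step 1: grad_x = 2*7*-3.8167 = -53.4338, grad_y = 2*6*1.6043 = 19.2516
  x_1 = -3.8167 - 0.02*-53.4338 = -2.748
  y_1 = 1.6043 - 0.02*19.2516 = 1.2193
Step 2: grad_x = 2*7*-2.748 = -38.4723, grad_y = 2*6*1.2193 = 14.6312
  x_2 = -2.748 - 0.02*-38.4723 = -1.9786
  y_2 = 1.2193 - 0.02*14.6312 = 0.9266
Step 3: grad_x = 2*7*-1.9786 = -27.7001, grad_y = 2*6*0.9266 = 11.1197
  x_3 = -1.9786 - 0.02*-27.7001 = -1.4246
  y_3 = 0.9266 - 0.02*11.1197 = 0.7042
Step 4: grad_x = 2*7*-1.4246 = -19.9441, grad_y = 2*6*0.7042 = 8.451
  x_4 = -1.4246 - 0.02*-19.9441 = -1.0257
  y_4 = 0.7042 - 0.02*8.451 = 0.5352
Step 5: grad_x = 2*7*-1.0257 = -14.3597, grad_y = 2*6*0.5352 = 6.4228
  x_5 = -1.0257 - 0.02*-14.3597 = -0.7385
  y_5 = 0.5352 - 0.02*6.4228 = 0.4068
f(-0.7385, 0.4068) = 7*(-0.7385)^2 + 6*0.4068^2 = 4.8105


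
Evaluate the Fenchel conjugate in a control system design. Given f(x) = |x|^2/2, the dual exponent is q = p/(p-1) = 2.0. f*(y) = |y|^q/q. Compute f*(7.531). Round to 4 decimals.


The conjugate exponent q satisfies 1/p + 1/q = 1.
p = 2, so q = 2/(2 - 1) = 2.0
|y|^q = 7.531^2.0 = 56.716
f*(7.531) = 56.716 / 2.0 = 28.358


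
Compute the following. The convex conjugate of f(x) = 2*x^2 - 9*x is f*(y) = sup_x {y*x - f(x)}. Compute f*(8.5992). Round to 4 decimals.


f*(y) = sup_x {y*x - a*x^2 - b*x} = sup_x {(y-b)*x - a*x^2}
FOC: (y - b) - 2a*x = 0 => x* = (y - b)/(2a)
x* = (8.5992 + 9)/(2*2) = 4.3998
f*(8.5992) = (y-b)^2/(4a) = (8.5992 + 9)^2/(4*2)
= 309.7318/8 = 38.7165


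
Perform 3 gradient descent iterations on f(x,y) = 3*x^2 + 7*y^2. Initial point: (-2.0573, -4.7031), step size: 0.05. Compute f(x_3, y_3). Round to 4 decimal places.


Gradient descent on f(x,y) = 3*x^2 + 7*y^2.
Starting point: (-2.0573, -4.7031), alpha = 0.05
Step 1: grad_x = 2*3*-2.0573 = -12.3438, grad_y = 2*7*-4.7031 = -65.8434
  x_1 = -2.0573 - 0.05*-12.3438 = -1.4401
  y_1 = -4.7031 - 0.05*-65.8434 = -1.4109
Step 2: grad_x = 2*3*-1.4401 = -8.6407, grad_y = 2*7*-1.4109 = -19.753
  x_2 = -1.4401 - 0.05*-8.6407 = -1.0081
  y_2 = -1.4109 - 0.05*-19.753 = -0.4233
Step 3: grad_x = 2*3*-1.0081 = -6.0485, grad_y = 2*7*-0.4233 = -5.9259
  x_3 = -1.0081 - 0.05*-6.0485 = -0.7057
  y_3 = -0.4233 - 0.05*-5.9259 = -0.127
f(-0.7057, -0.127) = 3*(-0.7057)^2 + 7*(-0.127)^2 = 1.6067


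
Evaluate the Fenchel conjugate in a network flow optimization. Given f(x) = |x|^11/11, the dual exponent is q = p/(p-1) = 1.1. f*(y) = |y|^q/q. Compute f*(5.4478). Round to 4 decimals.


The conjugate exponent q satisfies 1/p + 1/q = 1.
p = 11, so q = 11/(11 - 1) = 1.1
|y|^q = 5.4478^1.1 = 6.4542
f*(5.4478) = 6.4542 / 1.1 = 5.8675


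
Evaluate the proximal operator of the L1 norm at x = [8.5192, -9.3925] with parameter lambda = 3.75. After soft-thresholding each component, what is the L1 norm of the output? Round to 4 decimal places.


Soft-thresholding with lambda = 3.75:
prox(8.5192) = sign(8.5192)*max(|8.5192| - 3.75, 0) = 4.7692
prox(-9.3925) = sign(-9.3925)*max(|-9.3925| - 3.75, 0) = -5.6425
prox(x) = [4.7692, -5.6425]
||prox(x)||_1 = 4.7692 + 5.6425 = 10.4117


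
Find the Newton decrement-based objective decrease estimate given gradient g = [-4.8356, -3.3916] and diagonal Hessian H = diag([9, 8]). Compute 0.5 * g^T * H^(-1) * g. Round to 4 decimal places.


Step 1: H is diagonal, so H^(-1) * g = [-0.5373, -0.424].
Step 2: g^T H^(-1) g = sum_i g_i^2 / H_ii
  = (-4.8356)^2/9 + (-3.3916)^2/8
  = 2.5981 + 1.4379 = 4.036
Step 3: Objective decrease = 0.5 * g^T H^(-1) g = 2.018


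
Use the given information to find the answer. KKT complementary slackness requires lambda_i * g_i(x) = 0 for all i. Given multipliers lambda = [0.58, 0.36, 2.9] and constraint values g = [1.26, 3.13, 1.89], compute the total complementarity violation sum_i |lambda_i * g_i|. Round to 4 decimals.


KKT complementary slackness check:
lambda_1 * g_1 = 0.58 * 1.26 = 0.7308
lambda_2 * g_2 = 0.36 * 3.13 = 1.1268
lambda_3 * g_3 = 2.9 * 1.89 = 5.481
Total violation = 0.7308 + 1.1268 + 5.481 = 7.3386


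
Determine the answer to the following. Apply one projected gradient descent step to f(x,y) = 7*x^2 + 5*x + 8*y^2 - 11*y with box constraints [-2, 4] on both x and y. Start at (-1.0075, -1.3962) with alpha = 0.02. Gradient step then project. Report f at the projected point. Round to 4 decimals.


Step 1: Compute gradient at (-1.0075, -1.3962).
grad_x = 2*7*-1.0075 + 5 = -9.105
grad_y = 2*8*-1.3962 - 11 = -33.3392
Step 2: Gradient step.
x_raw = -1.0075 - 0.02*-9.105 = -0.8254
y_raw = -1.3962 - 0.02*-33.3392 = -0.7294
Step 3: Project onto [-2, 4].
x_proj = clip(-0.8254) = -0.8254
y_proj = clip(-0.7294) = -0.7294
Step 4: Evaluate f.
f(-0.8254, -0.7294) = 12.922


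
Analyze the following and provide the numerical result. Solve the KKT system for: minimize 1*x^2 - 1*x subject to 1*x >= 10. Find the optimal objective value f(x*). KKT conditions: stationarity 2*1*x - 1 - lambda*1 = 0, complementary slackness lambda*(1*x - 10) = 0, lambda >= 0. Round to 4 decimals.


Step 1: Try lambda = 0 (constraint inactive).
x_unc = 1/(2*1) = 0.5
Check: 1*0.5 = 0.5 < 10 -- violated!
Step 2: Constraint must be active: 1*x = 10
x* = 10/1 = 10.0
lambda = (2*1*10.0 - 1)/1 = 19.0
Step 3: Compute optimal value.
f(x*) = 1*10.0^2 - 1*10.0 = 90.0


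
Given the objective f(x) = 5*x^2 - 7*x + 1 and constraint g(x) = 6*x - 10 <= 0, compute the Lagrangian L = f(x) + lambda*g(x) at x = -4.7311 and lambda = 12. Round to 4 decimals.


Step 1: Evaluate f(x).
f(-4.7311) = 5*(-4.7311)^2 - 7*(-4.7311) + 1 = 146.0342
Step 2: Evaluate g(x).
g(-4.7311) = 6*-4.7311 - 10 = -38.3866
Step 3: Compute Lagrangian.
L = 146.0342 + 12*-38.3866 = -314.605


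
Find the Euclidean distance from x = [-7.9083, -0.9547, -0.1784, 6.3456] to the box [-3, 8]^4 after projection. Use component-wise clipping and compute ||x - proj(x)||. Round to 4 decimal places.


Project each component onto [-3, 8].
clip(-7.9083) = -3.0, clip(-0.9547) = -0.9547, clip(-0.1784) = -0.1784, clip(6.3456) = 6.3456
Projection = [-3.0, -0.9547, -0.1784, 6.3456]
Squared diffs: [24.0914, 0.0, 0.0, 0.0]
Distance = sqrt(24.0914) = 4.9083


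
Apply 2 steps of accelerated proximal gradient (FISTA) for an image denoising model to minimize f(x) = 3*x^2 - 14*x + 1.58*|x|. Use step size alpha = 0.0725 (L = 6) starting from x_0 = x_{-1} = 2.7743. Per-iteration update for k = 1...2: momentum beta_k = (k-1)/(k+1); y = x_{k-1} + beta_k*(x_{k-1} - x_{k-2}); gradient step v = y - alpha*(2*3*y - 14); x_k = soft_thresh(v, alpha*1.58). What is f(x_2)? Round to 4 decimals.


FISTA on f(x) = 3*x^2 - 14*x + 1.58*|x|
L = 6, alpha = 0.0725
Iteration 1: beta = 0.0, y = 2.7743 + 0.0*(2.7743 - 2.7743) = 2.7743
  grad(y) = 2.6458, v = y - alpha*grad = 2.5825
  prox(v) = soft_thresh(2.5825, 0.1146) = 2.4679
Iteration 2: beta = 0.3333, y = 2.4679 + 0.3333*(2.4679 - 2.7743) = 2.3658
  grad(y) = 0.1948, v = y - alpha*grad = 2.3517
  prox(v) = soft_thresh(2.3517, 0.1146) = 2.2371
f(x_2) = 3*2.2371^2 - 14*2.2371 + 1.58*|2.2371| = -12.7709


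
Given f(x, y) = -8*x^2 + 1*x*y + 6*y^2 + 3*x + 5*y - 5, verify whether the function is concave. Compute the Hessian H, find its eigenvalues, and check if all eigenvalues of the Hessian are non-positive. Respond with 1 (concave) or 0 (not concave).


The Hessian of f(x,y) = -8*x^2 + 1*x*y + 6*y^2 + 3*x + 5*y - 5 is:
H = [[-16, 1], [1, 12]]
Trace = -16 + 12 = -4
Determinant = -16*12 - (1)^2 = -193
Discriminant = (-4)^2 - 4*-193 = 788.0
Eigenvalues: lambda_1 = -16.0357, lambda_2 = 12.0357
The function is not concave.

0


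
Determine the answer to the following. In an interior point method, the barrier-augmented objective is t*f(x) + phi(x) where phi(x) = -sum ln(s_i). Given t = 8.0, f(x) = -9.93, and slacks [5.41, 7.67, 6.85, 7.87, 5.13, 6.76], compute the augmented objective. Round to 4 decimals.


Step 1: Compute log-barrier.
ln values: [1.6882, 2.0373, 1.9242, 2.0631, 1.6351, 1.911]
phi = -(1.6882 + 2.0373 + 1.9242 + 2.0631 + 1.6351 + 1.911) = -11.259
Step 2: Compute augmented objective.
t*f(x) = 8.0*-9.93 = -79.44
Total = -79.44 - 11.259 = -90.699


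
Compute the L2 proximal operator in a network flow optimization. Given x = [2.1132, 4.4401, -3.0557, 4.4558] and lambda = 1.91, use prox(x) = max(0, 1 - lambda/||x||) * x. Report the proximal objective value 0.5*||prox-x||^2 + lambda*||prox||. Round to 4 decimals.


Step 1: Compute ||x||.
||x|| = 7.3056
Step 2: Compute scaling factor.
scale = max(0, 1 - 1.91/7.3056) = 0.7386
Step 3: prox(x) = [1.5607, 3.2793, -2.2568, 3.2909]
||prox(x)|| = 5.3956
Step 4: Proximal objective.
0.5*||prox-x||^2 = 1.8241
lambda*||prox|| = 10.3056
Total = 12.1296


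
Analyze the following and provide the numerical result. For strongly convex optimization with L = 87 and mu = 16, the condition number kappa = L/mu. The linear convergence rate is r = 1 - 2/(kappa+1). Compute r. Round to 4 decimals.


Step 1: Compute the condition number.
kappa = L/mu = 87/16 = 5.4375
Step 2: Compute the convergence rate.
r = 1 - 2/(kappa + 1) = 1 - 2*mu/(L + mu) = (L - mu)/(L + mu) = 71/103 = 0.6893


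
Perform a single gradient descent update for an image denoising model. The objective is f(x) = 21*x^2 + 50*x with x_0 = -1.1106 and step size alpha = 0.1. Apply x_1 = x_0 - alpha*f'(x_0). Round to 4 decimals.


We compute the gradient at x_0 and apply the update.
f'(x) = 42*x + 50
f'(-1.1106) = 42*-1.1106 + 50 = 3.3548
x_1 = -1.1106 - 0.1*3.3548 = -1.4461


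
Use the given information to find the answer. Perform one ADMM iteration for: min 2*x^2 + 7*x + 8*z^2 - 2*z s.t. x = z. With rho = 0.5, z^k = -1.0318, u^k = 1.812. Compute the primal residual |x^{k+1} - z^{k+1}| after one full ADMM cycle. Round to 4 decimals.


ADMM iteration with rho = 0.5, z^k = -1.0318, u^k = 1.812
Step 1: x-update.
Minimize 2*x^2 + 7*x + (0.5/2)*(x + 1.0318 + 1.812)^2
FOC: (2*2 + 0.5)*x = -7 + 0.5*(-1.0318 - 1.812)
x^{k+1} = -1.8715
Step 2: z-update.
Minimize 8*z^2 - 2*z + (0.5/2)*(-1.8715 - z + 1.812)^2
FOC: (2*8 + 0.5)*z = 2 + 0.5*(-1.8715 + 1.812)
z^{k+1} = 0.1194
Step 3: u-update.
u^{k+1} = 1.812 - 1.8715 - 0.1194 = -0.1789
Step 4: Primal residual = |-1.8715 - 0.1194| = 1.9909


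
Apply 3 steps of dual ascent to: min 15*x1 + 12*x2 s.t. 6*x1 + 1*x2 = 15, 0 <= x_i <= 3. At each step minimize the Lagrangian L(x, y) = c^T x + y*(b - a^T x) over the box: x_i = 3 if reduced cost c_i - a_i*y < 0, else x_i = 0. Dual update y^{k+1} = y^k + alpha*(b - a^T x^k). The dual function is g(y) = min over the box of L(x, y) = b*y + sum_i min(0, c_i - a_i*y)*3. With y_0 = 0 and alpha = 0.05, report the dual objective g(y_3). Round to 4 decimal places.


Dual ascent for LP: min 15*x1 + 12*x2, 6*x1 + 1*x2 = 15, 0 <= x_i <= 3
Step 1: y^k = 0.0, reduced costs: (15.0, 12.0)
  x^k = (0.0, 0.0), subgradient = b - a^T x = 15.0
  y^{k+1} = 0.0 + 0.05*15.0 = 0.75
Step 2: y^k = 0.75, reduced costs: (10.5, 11.25)
  x^k = (0.0, 0.0), subgradient = b - a^T x = 15.0
  y^{k+1} = 0.75 + 0.05*15.0 = 1.5
Step 3: y^k = 1.5, reduced costs: (6.0, 10.5)
  x^k = (0.0, 0.0), subgradient = b - a^T x = 15.0
  y^{k+1} = 1.5 + 0.05*15.0 = 2.25
Dual objective at y_3 = 2.25: reduced costs (1.5, 9.75), box minimizer x = (0.0, 0.0)
g(y_3) = b*y + (c1 - a1*y)*x1 + (c2 - a2*y)*x2 = 15*2.25 + 1.5*0.0 + 9.75*0.0 = 33.75 + 0.0 + 0.0 = 33.75


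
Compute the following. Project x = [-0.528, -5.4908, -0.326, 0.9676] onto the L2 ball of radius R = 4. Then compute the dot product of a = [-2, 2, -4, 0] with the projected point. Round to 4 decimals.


Step 1: Compute ||x|| (intermediates to 6 decimals).
||x|| = sqrt((-0.528)^2 + (-5.4908)^2 + (-0.326)^2 + 0.9676^2) = 5.60983
Step 2: Project.
Since ||x|| > R, scale = R/||x|| = 4/5.60983 = 0.713034, proj(x) = scale * x
proj(x) = [-0.376482, -3.915127, -0.232449, 0.689932]
Step 3: Dot product.
a^T * proj(x) = -2*(-0.376482) + 2*(-3.915127) - 4*(-0.232449) + 0*0.689932 = -6.1475


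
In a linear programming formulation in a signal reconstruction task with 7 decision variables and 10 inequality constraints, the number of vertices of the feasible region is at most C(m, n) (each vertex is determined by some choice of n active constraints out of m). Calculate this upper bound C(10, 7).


Each vertex corresponds to some choice of n active constraints out of m, so the number of vertices is at most C(m, n) = m! / (n!(m-n)!).
m = 10, n = 7
Numerator: 10 * 9 * 8 * 7 * 6 * 5 * 4
Denominator: 7! = 5040
C(10, 7) = 120


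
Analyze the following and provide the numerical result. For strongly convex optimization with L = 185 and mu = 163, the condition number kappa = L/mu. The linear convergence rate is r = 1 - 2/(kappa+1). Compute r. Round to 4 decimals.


Step 1: Compute the condition number.
kappa = L/mu = 185/163 = 1.135
Step 2: Compute the convergence rate.
r = 1 - 2/(kappa + 1) = 1 - 2*mu/(L + mu) = (L - mu)/(L + mu) = 22/348 = 0.0632


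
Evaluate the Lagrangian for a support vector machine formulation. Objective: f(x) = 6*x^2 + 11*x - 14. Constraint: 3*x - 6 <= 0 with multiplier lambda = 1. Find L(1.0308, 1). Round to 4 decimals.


Step 1: Evaluate f(x).
f(1.0308) = 6*1.0308^2 + 11*1.0308 - 14 = 3.7141
Step 2: Evaluate g(x).
g(1.0308) = 3*1.0308 - 6 = -2.9076
Step 3: Compute Lagrangian.
L = 3.7141 + 1*-2.9076 = 0.8065


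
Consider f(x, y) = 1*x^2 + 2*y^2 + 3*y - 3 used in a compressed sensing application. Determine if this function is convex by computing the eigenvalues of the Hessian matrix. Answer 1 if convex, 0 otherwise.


The Hessian of f(x,y) = 1*x^2 + 2*y^2 + 3*y - 3 is:
H = [[2, 0], [0, 4]]
Trace = 2 + 4 = 6
Determinant = 2*4 - (0)^2 = 8
Discriminant = (6)^2 - 4*8 = 4.0
Eigenvalues: lambda_1 = 2.0, lambda_2 = 4.0
The function is convex.

1


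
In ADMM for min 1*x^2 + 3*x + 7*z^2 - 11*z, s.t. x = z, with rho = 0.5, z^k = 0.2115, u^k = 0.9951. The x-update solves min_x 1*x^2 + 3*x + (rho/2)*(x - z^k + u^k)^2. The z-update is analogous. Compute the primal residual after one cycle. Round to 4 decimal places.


ADMM iteration with rho = 0.5, z^k = 0.2115, u^k = 0.9951
Step 1: x-update.
Minimize 1*x^2 + 3*x + (0.5/2)*(x - 0.2115 + 0.9951)^2
FOC: (2*1 + 0.5)*x = -3 + 0.5*(0.2115 - 0.9951)
x^{k+1} = -1.3567
Step 2: z-update.
Minimize 7*z^2 - 11*z + (0.5/2)*(-1.3567 - z + 0.9951)^2
FOC: (2*7 + 0.5)*z = 11 + 0.5*(-1.3567 + 0.9951)
z^{k+1} = 0.7462
Step 3: u-update.
u^{k+1} = 0.9951 - 1.3567 - 0.7462 = -1.1078
Step 4: Primal residual = |-1.3567 - 0.7462| = 2.1029


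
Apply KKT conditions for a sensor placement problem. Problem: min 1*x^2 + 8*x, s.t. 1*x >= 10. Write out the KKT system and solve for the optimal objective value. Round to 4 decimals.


Step 1: Try lambda = 0 (constraint inactive).
x_unc = -8/(2*1) = -4.0
Check: 1*-4.0 = -4.0 < 10 -- violated!
Step 2: Constraint must be active: 1*x = 10
x* = 10/1 = 10.0
lambda = (2*1*10.0 + 8)/1 = 28.0
Step 3: Compute optimal value.
f(x*) = 1*10.0^2 + 8*10.0 = 180.0


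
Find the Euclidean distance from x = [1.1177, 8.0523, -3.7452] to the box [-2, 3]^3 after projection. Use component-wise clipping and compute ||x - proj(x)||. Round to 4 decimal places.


Project each component onto [-2, 3].
clip(1.1177) = 1.1177, clip(8.0523) = 3.0, clip(-3.7452) = -2.0
Projection = [1.1177, 3.0, -2.0]
Squared diffs: [0.0, 25.5257, 3.0457]
Distance = sqrt(28.5714) = 5.3452


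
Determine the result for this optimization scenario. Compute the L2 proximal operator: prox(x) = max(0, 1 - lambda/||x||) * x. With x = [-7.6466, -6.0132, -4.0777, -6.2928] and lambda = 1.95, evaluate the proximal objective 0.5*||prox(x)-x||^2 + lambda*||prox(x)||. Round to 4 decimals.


Step 1: Compute ||x||.
||x|| = 12.2823
Step 2: Compute scaling factor.
scale = max(0, 1 - 1.95/12.2823) = 0.8412
Step 3: prox(x) = [-6.4326, -5.0585, -3.4303, -5.2937]
||prox(x)|| = 10.3323
Step 4: Proximal objective.
0.5*||prox-x||^2 = 1.9013
lambda*||prox|| = 20.148
Total = 22.0493


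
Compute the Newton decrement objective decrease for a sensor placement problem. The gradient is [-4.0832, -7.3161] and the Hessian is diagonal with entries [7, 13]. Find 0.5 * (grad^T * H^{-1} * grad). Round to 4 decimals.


Step 1: H is diagonal, so H^(-1) * g = [-0.5833, -0.5628].
Step 2: g^T H^(-1) g = sum_i g_i^2 / H_ii
  = (-4.0832)^2/7 + (-7.3161)^2/13
  = 2.3818 + 4.1173 = 6.4991
Step 3: Objective decrease = 0.5 * g^T H^(-1) g = 3.2496


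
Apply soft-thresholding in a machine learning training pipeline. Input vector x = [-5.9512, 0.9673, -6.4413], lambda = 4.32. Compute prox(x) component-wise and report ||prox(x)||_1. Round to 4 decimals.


Soft-thresholding with lambda = 4.32:
prox(-5.9512) = sign(-5.9512)*max(|-5.9512| - 4.32, 0) = -1.6312
prox(0.9673) = sign(0.9673)*max(|0.9673| - 4.32, 0) = 0.0
prox(-6.4413) = sign(-6.4413)*max(|-6.4413| - 4.32, 0) = -2.1213
prox(x) = [-1.6312, 0.0, -2.1213]
||prox(x)||_1 = 1.6312 + 0.0 + 2.1213 = 3.7525


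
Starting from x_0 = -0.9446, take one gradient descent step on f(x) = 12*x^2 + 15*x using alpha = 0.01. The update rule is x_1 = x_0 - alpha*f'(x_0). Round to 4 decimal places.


We compute the gradient at x_0 and apply the update.
f'(x) = 24*x + 15
f'(-0.9446) = 24*-0.9446 + 15 = -7.6704
x_1 = -0.9446 - 0.01*-7.6704 = -0.8679


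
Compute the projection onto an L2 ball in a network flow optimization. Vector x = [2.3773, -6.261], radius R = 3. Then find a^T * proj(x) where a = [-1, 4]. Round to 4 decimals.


Step 1: Compute ||x|| (intermediates to 6 decimals).
||x|| = sqrt(2.3773^2 + (-6.261)^2) = 6.697139
Step 2: Project.
Since ||x|| > R, scale = R/||x|| = 3/6.697139 = 0.447952, proj(x) = scale * x
proj(x) = [1.064916, -2.804627]
Step 3: Dot product.
a^T * proj(x) = -1*1.064916 + 4*(-2.804627) = -12.2834


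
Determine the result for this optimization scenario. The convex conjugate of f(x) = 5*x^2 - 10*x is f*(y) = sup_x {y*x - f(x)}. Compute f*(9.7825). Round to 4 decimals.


f*(y) = sup_x {y*x - a*x^2 - b*x} = sup_x {(y-b)*x - a*x^2}
FOC: (y - b) - 2a*x = 0 => x* = (y - b)/(2a)
x* = (9.7825 + 10)/(2*5) = 1.9783
f*(9.7825) = (y-b)^2/(4a) = (9.7825 + 10)^2/(4*5)
= 391.3473/20 = 19.5674


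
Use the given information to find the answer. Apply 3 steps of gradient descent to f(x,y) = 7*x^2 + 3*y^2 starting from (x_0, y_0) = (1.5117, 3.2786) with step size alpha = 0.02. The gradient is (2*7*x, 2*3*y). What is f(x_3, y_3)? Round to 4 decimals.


Gradient descent on f(x,y) = 7*x^2 + 3*y^2.
Starting point: (1.5117, 3.2786), alpha = 0.02
Step 1: grad_x = 2*7*1.5117 = 21.1638, grad_y = 2*3*3.2786 = 19.6716
  x_1 = 1.5117 - 0.02*21.1638 = 1.0884
  y_1 = 3.2786 - 0.02*19.6716 = 2.8852
Step 2: grad_x = 2*7*1.0884 = 15.2379, grad_y = 2*3*2.8852 = 17.311
  x_2 = 1.0884 - 0.02*15.2379 = 0.7837
  y_2 = 2.8852 - 0.02*17.311 = 2.5389
Step 3: grad_x = 2*7*0.7837 = 10.9713, grad_y = 2*3*2.5389 = 15.2337
  x_3 = 0.7837 - 0.02*10.9713 = 0.5642
  y_3 = 2.5389 - 0.02*15.2337 = 2.2343
f(0.5642, 2.2343) = 7*0.5642^2 + 3*2.2343^2 = 17.2045


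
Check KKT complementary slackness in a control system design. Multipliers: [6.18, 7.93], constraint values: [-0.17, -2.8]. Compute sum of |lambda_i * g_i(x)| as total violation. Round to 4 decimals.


KKT complementary slackness check:
lambda_1 * g_1 = 6.18 * -0.17 = -1.0506
lambda_2 * g_2 = 7.93 * -2.8 = -22.204
Total violation = 1.0506 + 22.204 = 23.2546


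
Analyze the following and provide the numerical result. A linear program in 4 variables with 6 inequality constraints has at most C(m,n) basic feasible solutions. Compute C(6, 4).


Each vertex corresponds to some choice of n active constraints out of m, so the number of vertices is at most C(m, n) = m! / (n!(m-n)!).
m = 6, n = 4
Numerator: 6 * 5 * 4 * 3
Denominator: 4! = 24
C(6, 4) = 15


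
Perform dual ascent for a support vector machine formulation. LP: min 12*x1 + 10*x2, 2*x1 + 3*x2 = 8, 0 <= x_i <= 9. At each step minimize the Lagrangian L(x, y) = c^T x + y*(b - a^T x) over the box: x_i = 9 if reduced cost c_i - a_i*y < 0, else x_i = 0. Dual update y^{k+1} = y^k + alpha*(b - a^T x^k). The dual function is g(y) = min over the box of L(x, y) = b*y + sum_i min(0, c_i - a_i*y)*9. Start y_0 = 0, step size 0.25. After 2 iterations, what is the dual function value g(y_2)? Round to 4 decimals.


Dual ascent for LP: min 12*x1 + 10*x2, 2*x1 + 3*x2 = 8, 0 <= x_i <= 9
Step 1: y^k = 0.0, reduced costs: (12.0, 10.0)
  x^k = (0.0, 0.0), subgradient = b - a^T x = 8.0
  y^{k+1} = 0.0 + 0.25*8.0 = 2.0
Step 2: y^k = 2.0, reduced costs: (8.0, 4.0)
  x^k = (0.0, 0.0), subgradient = b - a^T x = 8.0
  y^{k+1} = 2.0 + 0.25*8.0 = 4.0
Dual objective at y_2 = 4.0: reduced costs (4.0, -2.0), box minimizer x = (0.0, 9.0)
g(y_2) = b*y + (c1 - a1*y)*x1 + (c2 - a2*y)*x2 = 8*4.0 + 4.0*0.0 + (-2.0)*9.0 = 32.0 + 0.0 - 18.0 = 14.0


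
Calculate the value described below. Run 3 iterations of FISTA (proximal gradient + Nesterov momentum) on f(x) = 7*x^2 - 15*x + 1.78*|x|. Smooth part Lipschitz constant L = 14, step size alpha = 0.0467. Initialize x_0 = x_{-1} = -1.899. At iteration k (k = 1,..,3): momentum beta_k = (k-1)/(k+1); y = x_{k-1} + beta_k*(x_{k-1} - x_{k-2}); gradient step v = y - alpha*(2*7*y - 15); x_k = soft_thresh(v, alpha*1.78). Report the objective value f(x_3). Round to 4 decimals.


FISTA on f(x) = 7*x^2 - 15*x + 1.78*|x|
L = 14, alpha = 0.0467
Iteration 1: beta = 0.0, y = -1.899 + 0.0*(-1.899 + 1.899) = -1.899
  grad(y) = -41.586, v = y - alpha*grad = 0.0431
  prox(v) = soft_thresh(0.0431, 0.0831) = 0.0
Iteration 2: beta = 0.3333, y = 0.0 + 0.3333*(0.0 + 1.899) = 0.633
  grad(y) = -6.138, v = y - alpha*grad = 0.9196
  prox(v) = soft_thresh(0.9196, 0.0831) = 0.8365
Iteration 3: beta = 0.5, y = 0.8365 + 0.5*(0.8365 - 0.0) = 1.2548
  grad(y) = 2.5669, v = y - alpha*grad = 1.1349
  prox(v) = soft_thresh(1.1349, 0.0831) = 1.0518
f(x_3) = 7*1.0518^2 - 15*1.0518 + 1.78*|1.0518| = -6.1608


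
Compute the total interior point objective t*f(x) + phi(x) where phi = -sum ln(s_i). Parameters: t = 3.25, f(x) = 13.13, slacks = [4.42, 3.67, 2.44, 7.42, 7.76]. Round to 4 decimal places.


Step 1: Compute log-barrier.
ln values: [1.4861, 1.3002, 0.892, 2.0042, 2.049]
phi = -(1.4861 + 1.3002 + 0.892 + 2.0042 + 2.049) = -7.7315
Step 2: Compute augmented objective.
t*f(x) = 3.25*13.13 = 42.6725
Total = 42.6725 - 7.7315 = 34.941


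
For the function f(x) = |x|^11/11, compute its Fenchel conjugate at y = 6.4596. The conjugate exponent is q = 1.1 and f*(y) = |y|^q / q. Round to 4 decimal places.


The conjugate exponent q satisfies 1/p + 1/q = 1.
p = 11, so q = 11/(11 - 1) = 1.1
|y|^q = 6.4596^1.1 = 7.7844
f*(6.4596) = 7.7844 / 1.1 = 7.0767


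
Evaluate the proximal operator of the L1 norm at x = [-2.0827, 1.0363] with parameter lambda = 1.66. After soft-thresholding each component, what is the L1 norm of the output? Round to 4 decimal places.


Soft-thresholding with lambda = 1.66:
prox(-2.0827) = sign(-2.0827)*max(|-2.0827| - 1.66, 0) = -0.4227
prox(1.0363) = sign(1.0363)*max(|1.0363| - 1.66, 0) = 0.0
prox(x) = [-0.4227, 0.0]
||prox(x)||_1 = 0.4227 + 0.0 = 0.4227


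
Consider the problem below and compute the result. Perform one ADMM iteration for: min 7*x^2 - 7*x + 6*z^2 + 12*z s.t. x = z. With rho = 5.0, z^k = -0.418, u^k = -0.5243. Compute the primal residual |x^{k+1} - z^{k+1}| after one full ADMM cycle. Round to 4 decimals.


ADMM iteration with rho = 5.0, z^k = -0.418, u^k = -0.5243
Step 1: x-update.
Minimize 7*x^2 - 7*x + (5.0/2)*(x + 0.418 - 0.5243)^2
FOC: (2*7 + 5.0)*x = 7 + 5.0*(-0.418 + 0.5243)
x^{k+1} = 0.3964
Step 2: z-update.
Minimize 6*z^2 + 12*z + (5.0/2)*(0.3964 - z - 0.5243)^2
FOC: (2*6 + 5.0)*z = -12 + 5.0*(0.3964 - 0.5243)
z^{k+1} = -0.7435
Step 3: u-update.
u^{k+1} = -0.5243 + 0.3964 + 0.7435 = 0.6156
Step 4: Primal residual = |0.3964 + 0.7435| = 1.1399


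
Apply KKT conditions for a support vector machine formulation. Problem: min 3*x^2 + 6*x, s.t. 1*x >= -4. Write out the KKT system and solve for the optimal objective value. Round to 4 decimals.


Step 1: Try lambda = 0 (constraint inactive).
Stationarity: 2*3*x + 6 = 0
x* = -6/(2*3) = -1.0
Check constraint: 1*-1.0 = -1.0 >= -4 -- satisfied.
Step 2: Compute optimal value.
f(x*) = 3*(-1.0)^2 + 6*(-1.0) = -3.0


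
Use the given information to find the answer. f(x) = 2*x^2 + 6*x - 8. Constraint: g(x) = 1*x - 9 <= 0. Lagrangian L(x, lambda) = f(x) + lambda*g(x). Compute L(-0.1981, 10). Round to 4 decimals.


Step 1: Evaluate f(x).
f(-0.1981) = 2*(-0.1981)^2 + 6*(-0.1981) - 8 = -9.1101
Step 2: Evaluate g(x).
g(-0.1981) = 1*-0.1981 - 9 = -9.1981
Step 3: Compute Lagrangian.
L = -9.1101 + 10*-9.1981 = -101.0911


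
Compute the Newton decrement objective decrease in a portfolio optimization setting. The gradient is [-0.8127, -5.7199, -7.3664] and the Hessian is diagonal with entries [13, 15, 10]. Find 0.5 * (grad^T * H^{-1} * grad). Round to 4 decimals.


Step 1: H is diagonal, so H^(-1) * g = [-0.0625, -0.3813, -0.7366].
Step 2: g^T H^(-1) g = sum_i g_i^2 / H_ii
  = (-0.8127)^2/13 + (-5.7199)^2/15 + (-7.3664)^2/10
  = 0.0508 + 2.1812 + 5.4264 = 7.6583
Step 3: Objective decrease = 0.5 * g^T H^(-1) g = 3.8292


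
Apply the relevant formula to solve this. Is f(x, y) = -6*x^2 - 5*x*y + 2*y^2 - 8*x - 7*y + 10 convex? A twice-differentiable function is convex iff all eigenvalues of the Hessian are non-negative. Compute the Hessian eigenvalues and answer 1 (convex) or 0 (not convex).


The Hessian of f(x,y) = -6*x^2 - 5*x*y + 2*y^2 - 8*x - 7*y + 10 is:
H = [[-12, -5], [-5, 4]]
Trace = -12 + 4 = -8
Determinant = -12*4 - (-5)^2 = -73
Discriminant = (-8)^2 - 4*-73 = 356.0
Eigenvalues: lambda_1 = -13.434, lambda_2 = 5.434
The function is not convex.

0


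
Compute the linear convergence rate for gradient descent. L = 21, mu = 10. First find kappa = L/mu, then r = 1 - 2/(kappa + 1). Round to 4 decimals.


Step 1: Compute the condition number.
kappa = L/mu = 21/10 = 2.1
Step 2: Compute the convergence rate.
r = 1 - 2/(kappa + 1) = 1 - 2*mu/(L + mu) = (L - mu)/(L + mu) = 11/31 = 0.3548


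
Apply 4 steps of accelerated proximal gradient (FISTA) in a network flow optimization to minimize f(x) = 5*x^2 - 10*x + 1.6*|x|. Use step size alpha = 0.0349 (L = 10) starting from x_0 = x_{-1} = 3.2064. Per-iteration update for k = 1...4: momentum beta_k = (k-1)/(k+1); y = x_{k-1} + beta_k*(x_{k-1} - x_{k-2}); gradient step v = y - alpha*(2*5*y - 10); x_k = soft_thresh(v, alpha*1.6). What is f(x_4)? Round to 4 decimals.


FISTA on f(x) = 5*x^2 - 10*x + 1.6*|x|
L = 10, alpha = 0.0349
Iteration 1: beta = 0.0, y = 3.2064 + 0.0*(3.2064 - 3.2064) = 3.2064
  grad(y) = 22.064, v = y - alpha*grad = 2.4364
  prox(v) = soft_thresh(2.4364, 0.0558) = 2.3805
Iteration 2: beta = 0.3333, y = 2.3805 + 0.3333*(2.3805 - 3.2064) = 2.1052
  grad(y) = 11.0524, v = y - alpha*grad = 1.7195
  prox(v) = soft_thresh(1.7195, 0.0558) = 1.6637
Iteration 3: beta = 0.5, y = 1.6637 + 0.5*(1.6637 - 2.3805) = 1.3052
  grad(y) = 3.0524, v = y - alpha*grad = 1.1987
  prox(v) = soft_thresh(1.1987, 0.0558) = 1.1429
Iteration 4: beta = 0.6, y = 1.1429 + 0.6*(1.1429 - 1.6637) = 0.8304
  grad(y) = -1.6961, v = y - alpha*grad = 0.8896
  prox(v) = soft_thresh(0.8896, 0.0558) = 0.8337
f(x_4) = 5*0.8337^2 - 10*0.8337 + 1.6*|0.8337| = -3.5278


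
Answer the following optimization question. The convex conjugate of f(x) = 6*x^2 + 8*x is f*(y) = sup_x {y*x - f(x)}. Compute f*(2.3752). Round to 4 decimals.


f*(y) = sup_x {y*x - a*x^2 - b*x} = sup_x {(y-b)*x - a*x^2}
FOC: (y - b) - 2a*x = 0 => x* = (y - b)/(2a)
x* = (2.3752 - 8)/(2*6) = -0.4687
f*(2.3752) = (y-b)^2/(4a) = (2.3752 - 8)^2/(4*6)
= 31.6384/24 = 1.3183


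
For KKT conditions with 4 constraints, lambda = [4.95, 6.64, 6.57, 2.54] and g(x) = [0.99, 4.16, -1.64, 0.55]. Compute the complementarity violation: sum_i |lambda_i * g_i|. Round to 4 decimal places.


KKT complementary slackness check:
lambda_1 * g_1 = 4.95 * 0.99 = 4.9005
lambda_2 * g_2 = 6.64 * 4.16 = 27.6224
lambda_3 * g_3 = 6.57 * -1.64 = -10.7748
lambda_4 * g_4 = 2.54 * 0.55 = 1.397
Total violation = 4.9005 + 27.6224 + 10.7748 + 1.397 = 44.6947


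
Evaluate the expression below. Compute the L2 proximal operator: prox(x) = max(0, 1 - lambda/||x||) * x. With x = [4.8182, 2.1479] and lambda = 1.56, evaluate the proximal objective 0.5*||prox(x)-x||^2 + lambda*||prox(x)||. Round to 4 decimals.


Step 1: Compute ||x||.
||x|| = 5.2753
Step 2: Compute scaling factor.
scale = max(0, 1 - 1.56/5.2753) = 0.7043
Step 3: prox(x) = [3.3934, 1.5127]
||prox(x)|| = 3.7153
Step 4: Proximal objective.
0.5*||prox-x||^2 = 1.2168
lambda*||prox|| = 5.7959
Total = 7.0126


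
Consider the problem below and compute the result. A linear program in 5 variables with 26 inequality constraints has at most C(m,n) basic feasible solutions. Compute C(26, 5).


Each vertex corresponds to some choice of n active constraints out of m, so the number of vertices is at most C(m, n) = m! / (n!(m-n)!).
m = 26, n = 5
Numerator: 26 * 25 * 24 * 23 * 22
Denominator: 5! = 120
C(26, 5) = 65780


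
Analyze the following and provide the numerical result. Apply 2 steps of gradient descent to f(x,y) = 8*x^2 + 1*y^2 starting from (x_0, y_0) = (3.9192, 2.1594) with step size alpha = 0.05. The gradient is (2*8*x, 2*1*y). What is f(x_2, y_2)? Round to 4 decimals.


Gradient descent on f(x,y) = 8*x^2 + 1*y^2.
Starting point: (3.9192, 2.1594), alpha = 0.05
Step 1: grad_x = 2*8*3.9192 = 62.7072, grad_y = 2*1*2.1594 = 4.3188
  x_1 = 3.9192 - 0.05*62.7072 = 0.7838
  y_1 = 2.1594 - 0.05*4.3188 = 1.9435
Step 2: grad_x = 2*8*0.7838 = 12.5414, grad_y = 2*1*1.9435 = 3.8869
  x_2 = 0.7838 - 0.05*12.5414 = 0.1568
  y_2 = 1.9435 - 0.05*3.8869 = 1.7491
f(0.1568, 1.7491) = 8*0.1568^2 + 1*1.7491^2 = 3.256


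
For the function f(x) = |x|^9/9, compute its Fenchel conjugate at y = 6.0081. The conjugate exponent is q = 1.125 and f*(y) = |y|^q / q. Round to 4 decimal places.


The conjugate exponent q satisfies 1/p + 1/q = 1.
p = 9, so q = 9/(9 - 1) = 1.125
|y|^q = 6.0081^1.125 = 7.5176
f*(6.0081) = 7.5176 / 1.125 = 6.6823
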